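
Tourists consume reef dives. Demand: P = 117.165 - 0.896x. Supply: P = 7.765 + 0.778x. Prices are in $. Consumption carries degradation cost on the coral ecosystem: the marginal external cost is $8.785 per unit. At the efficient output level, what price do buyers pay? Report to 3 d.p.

Social marginal benefit = demand − MEC = 108.380 - 0.896x.
Set SMB = MC: 108.380 - 0.896x = 7.765 + 0.778x → x* = 60.1045.
Consumer price on the demand curve at x*: 117.165 − 0.896×60.1045 = 63.3114.

P = $63.311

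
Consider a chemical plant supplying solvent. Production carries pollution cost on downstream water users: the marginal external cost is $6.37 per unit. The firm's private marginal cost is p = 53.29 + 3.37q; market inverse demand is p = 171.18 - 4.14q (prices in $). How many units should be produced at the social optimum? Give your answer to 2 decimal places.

q* = 14.85

Social marginal cost = private MC + MEC = 59.66 + 3.37q.
Set SMC = demand: 59.66 + 3.37q = 171.18 - 4.14q → q* = 14.8495.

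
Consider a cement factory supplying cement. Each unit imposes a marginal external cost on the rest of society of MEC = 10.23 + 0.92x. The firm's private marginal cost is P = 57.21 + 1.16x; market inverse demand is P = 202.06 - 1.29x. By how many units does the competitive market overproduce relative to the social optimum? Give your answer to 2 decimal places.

19.18 units

Market equilibrium (private): 57.21 + 1.16x = 202.06 - 1.29x → x_m = 59.1224.
Social marginal cost = private MC + MEC = 67.44 + 2.08x.
Set SMC = demand: 67.44 + 2.08x = 202.06 - 1.29x → x* = 39.9466.
Gap = |59.1224 − 39.9466| = 19.1758.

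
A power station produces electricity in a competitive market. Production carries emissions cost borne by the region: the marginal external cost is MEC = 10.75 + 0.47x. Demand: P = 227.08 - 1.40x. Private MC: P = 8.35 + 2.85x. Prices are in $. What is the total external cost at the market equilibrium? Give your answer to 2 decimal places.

$1175.71

Market equilibrium (private): 8.35 + 2.85x = 227.08 - 1.40x → x_m = 51.4659.
Total external cost = ∫₀^{x_m} (10.75 + 0.47x) dx = 10.75×51.4659 + ½×0.47×51.4659² = 1175.7121.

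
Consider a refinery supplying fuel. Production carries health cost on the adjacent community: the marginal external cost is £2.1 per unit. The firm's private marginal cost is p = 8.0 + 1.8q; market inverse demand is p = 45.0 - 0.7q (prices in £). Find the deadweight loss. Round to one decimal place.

Market equilibrium (private): 8.0 + 1.8q = 45.0 - 0.7q → q_m = 14.8000.
Social marginal cost = private MC + MEC = 10.1 + 1.8q.
Set SMC = demand: 10.1 + 1.8q = 45.0 - 0.7q → q* = 13.9600.
Between q* and q_m the wedge SMC − demand runs linearly from 0 to MEC(q_m), so the loss is a triangle.
DWL = ½ × 0.8400 × 2.1000 = 0.8820.

DWL = £0.9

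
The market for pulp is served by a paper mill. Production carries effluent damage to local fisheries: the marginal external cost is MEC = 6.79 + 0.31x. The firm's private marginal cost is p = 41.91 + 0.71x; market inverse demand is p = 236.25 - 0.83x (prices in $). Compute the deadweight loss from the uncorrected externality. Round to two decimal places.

DWL = $569.67

Market equilibrium (private): 41.91 + 0.71x = 236.25 - 0.83x → x_m = 126.1948.
Social marginal cost = private MC + MEC = 48.70 + 1.02x.
Set SMC = demand: 48.70 + 1.02x = 236.25 - 0.83x → x* = 101.3784.
Between x* and x_m the wedge SMC − demand runs linearly from 0 to MEC(x_m), so the loss is a triangle.
DWL = ½ × 24.8164 × 45.9104 = 569.6654.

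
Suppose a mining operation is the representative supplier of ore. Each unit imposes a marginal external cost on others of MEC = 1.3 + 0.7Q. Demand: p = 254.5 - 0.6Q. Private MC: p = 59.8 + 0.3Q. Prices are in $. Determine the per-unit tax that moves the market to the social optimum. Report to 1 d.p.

Social marginal cost = private MC + MEC = 61.1 + Q.
Set SMC = demand: 61.1 + Q = 254.5 - 0.6Q → Q* = 120.8750.
The Pigouvian tax equals MEC at Q*: 1.3 + 0.7×120.8750 = 85.9125.

tax = $85.9 per unit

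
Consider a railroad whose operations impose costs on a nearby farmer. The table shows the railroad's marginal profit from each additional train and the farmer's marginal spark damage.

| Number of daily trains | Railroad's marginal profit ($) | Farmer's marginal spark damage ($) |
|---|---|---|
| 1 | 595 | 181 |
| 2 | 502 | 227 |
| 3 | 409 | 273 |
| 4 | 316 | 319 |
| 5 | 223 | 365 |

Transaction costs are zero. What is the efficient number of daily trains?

Bargaining reaches the level where marginal profit last exceeds marginal spark damage.
That holds through level 3 (409 ≥ 273) but not at 4 (316 < 319).

3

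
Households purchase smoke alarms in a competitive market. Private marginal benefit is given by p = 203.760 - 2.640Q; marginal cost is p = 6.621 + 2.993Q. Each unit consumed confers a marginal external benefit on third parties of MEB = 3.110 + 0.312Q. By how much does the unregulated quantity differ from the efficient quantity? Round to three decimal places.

Market equilibrium (private): 6.621 + 2.993Q = 203.760 - 2.640Q → Q_m = 34.9972.
Social marginal benefit = demand + MEB = 206.870 - 2.328Q.
Set SMB = MC: 206.870 - 2.328Q = 6.621 + 2.993Q → Q* = 37.6337.
Gap = |34.9972 − 37.6337| = 2.6365.

2.637 units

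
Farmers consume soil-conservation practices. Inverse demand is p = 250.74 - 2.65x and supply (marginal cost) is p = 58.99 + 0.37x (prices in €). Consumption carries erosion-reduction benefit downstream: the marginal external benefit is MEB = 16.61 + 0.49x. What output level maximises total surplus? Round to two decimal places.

Social marginal benefit = demand + MEB = 267.35 - 2.16x.
Set SMB = MC: 267.35 - 2.16x = 58.99 + 0.37x → x* = 82.3557.

x* = 82.36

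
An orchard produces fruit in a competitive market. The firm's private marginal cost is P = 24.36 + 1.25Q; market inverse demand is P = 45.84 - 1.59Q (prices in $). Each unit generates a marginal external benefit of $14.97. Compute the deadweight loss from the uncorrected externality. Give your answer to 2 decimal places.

Market equilibrium (private): 24.36 + 1.25Q = 45.84 - 1.59Q → Q_m = 7.5634.
Social marginal cost = private MC − MEB = 9.39 + 1.25Q.
Set SMC = demand: 9.39 + 1.25Q = 45.84 - 1.59Q → Q* = 12.8345.
Height of the DWL triangle at Q_m is demand(Q_m) − SMC(Q_m) = MEB(Q_m) = 14.9700.
DWL = ½ × 5.2711 × 14.9700 = 39.4542.

DWL = $39.45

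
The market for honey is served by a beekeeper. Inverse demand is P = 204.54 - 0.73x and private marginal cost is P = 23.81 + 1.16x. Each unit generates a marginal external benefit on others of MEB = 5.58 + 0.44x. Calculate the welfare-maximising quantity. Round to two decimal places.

Social marginal cost = private MC − MEB = 18.23 + 0.72x.
Set SMC = demand: 18.23 + 0.72x = 204.54 - 0.73x → x* = 128.4897.

x* = 128.49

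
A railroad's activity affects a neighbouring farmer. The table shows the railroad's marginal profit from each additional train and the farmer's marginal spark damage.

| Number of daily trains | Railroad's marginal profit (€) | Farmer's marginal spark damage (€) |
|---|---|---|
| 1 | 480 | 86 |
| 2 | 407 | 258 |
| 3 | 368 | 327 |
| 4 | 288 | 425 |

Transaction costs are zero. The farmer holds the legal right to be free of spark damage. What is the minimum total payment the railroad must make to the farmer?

€671

Efficient level: marginal profit ≥ marginal spark damage through level 3, so k* = 3.
With the farmer holding the right, the railroad must at least compensate total damage at k*: 86 + 258 + 327 = 671.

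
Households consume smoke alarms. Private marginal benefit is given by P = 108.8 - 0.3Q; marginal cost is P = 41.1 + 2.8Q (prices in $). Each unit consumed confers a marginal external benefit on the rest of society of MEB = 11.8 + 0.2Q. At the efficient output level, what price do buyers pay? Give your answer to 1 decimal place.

P = $100.6

Social marginal benefit = demand + MEB = 120.6 - 0.1Q.
Set SMB = MC: 120.6 - 0.1Q = 41.1 + 2.8Q → Q* = 27.4138.
Consumer price on the demand curve at Q*: 108.8 − 0.3×27.4138 = 100.5759.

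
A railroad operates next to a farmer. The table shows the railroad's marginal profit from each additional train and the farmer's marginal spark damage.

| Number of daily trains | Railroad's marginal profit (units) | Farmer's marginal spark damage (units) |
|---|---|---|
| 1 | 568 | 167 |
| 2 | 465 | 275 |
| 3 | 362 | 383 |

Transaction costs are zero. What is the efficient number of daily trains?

2

Bargaining reaches the level where marginal profit last exceeds marginal spark damage.
That holds through level 2 (465 ≥ 275) but not at 3 (362 < 383).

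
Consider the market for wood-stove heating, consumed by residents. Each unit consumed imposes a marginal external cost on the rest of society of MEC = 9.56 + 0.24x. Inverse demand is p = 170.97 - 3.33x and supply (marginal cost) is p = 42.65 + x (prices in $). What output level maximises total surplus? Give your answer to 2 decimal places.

x* = 25.99

Social marginal benefit = demand − MEC = 161.41 - 3.57x.
Set SMB = MC: 161.41 - 3.57x = 42.65 + x → x* = 25.9869.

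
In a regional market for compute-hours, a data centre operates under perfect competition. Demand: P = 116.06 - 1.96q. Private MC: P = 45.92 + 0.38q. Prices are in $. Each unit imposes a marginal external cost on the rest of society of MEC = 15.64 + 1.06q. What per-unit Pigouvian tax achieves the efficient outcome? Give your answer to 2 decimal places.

Social marginal cost = private MC + MEC = 61.56 + 1.44q.
Set SMC = demand: 61.56 + 1.44q = 116.06 - 1.96q → q* = 16.0294.
The Pigouvian tax equals MEC at q*: 15.64 + 1.06×16.0294 = 32.6312.

tax = $32.63 per unit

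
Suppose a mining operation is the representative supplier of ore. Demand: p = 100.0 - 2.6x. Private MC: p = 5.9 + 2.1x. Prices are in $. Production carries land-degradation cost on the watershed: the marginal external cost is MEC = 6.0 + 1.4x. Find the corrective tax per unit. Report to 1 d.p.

tax = $26.2 per unit

Social marginal cost = private MC + MEC = 11.9 + 3.5x.
Set SMC = demand: 11.9 + 3.5x = 100.0 - 2.6x → x* = 14.4426.
The Pigouvian tax equals MEC at x*: 6.0 + 1.4×14.4426 = 26.2196.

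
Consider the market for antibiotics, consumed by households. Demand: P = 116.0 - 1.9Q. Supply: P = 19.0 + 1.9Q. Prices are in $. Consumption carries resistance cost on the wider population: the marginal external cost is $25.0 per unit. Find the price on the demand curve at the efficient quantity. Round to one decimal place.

Social marginal benefit = demand − MEC = 91.0 - 1.9Q.
Set SMB = MC: 91.0 - 1.9Q = 19.0 + 1.9Q → Q* = 18.9474.
Consumer price on the demand curve at Q*: 116.0 − 1.9×18.9474 = 79.9999.

P = $80.0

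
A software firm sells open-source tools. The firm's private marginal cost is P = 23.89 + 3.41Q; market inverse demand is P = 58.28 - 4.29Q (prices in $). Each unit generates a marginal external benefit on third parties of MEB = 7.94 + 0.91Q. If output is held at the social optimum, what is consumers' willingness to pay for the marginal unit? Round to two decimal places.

P = $31.54

Social marginal cost = private MC − MEB = 15.95 + 2.50Q.
Set SMC = demand: 15.95 + 2.50Q = 58.28 - 4.29Q → Q* = 6.2342.
Consumer price on the demand curve at Q*: 58.28 − 4.29×6.2342 = 31.5353.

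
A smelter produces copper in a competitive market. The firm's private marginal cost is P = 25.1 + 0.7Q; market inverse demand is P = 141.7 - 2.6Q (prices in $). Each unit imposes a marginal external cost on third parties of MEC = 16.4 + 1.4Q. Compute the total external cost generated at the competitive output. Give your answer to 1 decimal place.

Market equilibrium (private): 25.1 + 0.7Q = 141.7 - 2.6Q → Q_m = 35.3333.
Total external cost = ∫₀^{Q_m} (16.4 + 1.4Q) dQ = 16.4×35.3333 + ½×1.4×35.3333² = 1453.3756.

$1453.4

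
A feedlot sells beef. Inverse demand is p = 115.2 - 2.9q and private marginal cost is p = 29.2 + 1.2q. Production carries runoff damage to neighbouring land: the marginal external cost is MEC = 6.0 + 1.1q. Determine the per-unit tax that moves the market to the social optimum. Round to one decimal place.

Social marginal cost = private MC + MEC = 35.2 + 2.3q.
Set SMC = demand: 35.2 + 2.3q = 115.2 - 2.9q → q* = 15.3846.
The Pigouvian tax equals MEC at q*: 6.0 + 1.1×15.3846 = 22.9231.

tax = 22.9 per unit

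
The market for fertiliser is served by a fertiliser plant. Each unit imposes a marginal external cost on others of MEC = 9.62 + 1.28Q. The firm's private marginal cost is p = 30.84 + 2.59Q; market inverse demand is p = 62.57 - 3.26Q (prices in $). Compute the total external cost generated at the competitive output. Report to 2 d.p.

$71.01

Market equilibrium (private): 30.84 + 2.59Q = 62.57 - 3.26Q → Q_m = 5.4239.
Total external cost = ∫₀^{Q_m} (9.62 + 1.28Q) dQ = 9.62×5.4239 + ½×1.28×5.4239² = 71.0059.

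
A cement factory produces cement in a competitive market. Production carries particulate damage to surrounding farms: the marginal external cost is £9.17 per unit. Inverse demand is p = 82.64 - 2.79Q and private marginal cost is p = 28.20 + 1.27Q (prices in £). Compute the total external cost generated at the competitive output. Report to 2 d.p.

Market equilibrium (private): 28.20 + 1.27Q = 82.64 - 2.79Q → Q_m = 13.4089.
Total external cost = MEC × Q_m = 9.17 × 13.4089 = 122.9596.

£122.96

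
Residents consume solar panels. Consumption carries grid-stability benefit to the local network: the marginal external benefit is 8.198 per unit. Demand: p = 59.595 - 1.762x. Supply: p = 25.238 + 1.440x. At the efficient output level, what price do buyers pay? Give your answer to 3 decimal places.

Social marginal benefit = demand + MEB = 67.793 - 1.762x.
Set SMB = MC: 67.793 - 1.762x = 25.238 + 1.440x → x* = 13.2901.
Consumer price on the demand curve at x*: 59.595 − 1.762×13.2901 = 36.1778.

P = 36.178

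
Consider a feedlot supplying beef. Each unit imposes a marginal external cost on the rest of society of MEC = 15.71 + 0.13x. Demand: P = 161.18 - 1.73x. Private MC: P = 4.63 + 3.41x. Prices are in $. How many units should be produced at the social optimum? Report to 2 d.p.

x* = 26.72

Social marginal cost = private MC + MEC = 20.34 + 3.54x.
Set SMC = demand: 20.34 + 3.54x = 161.18 - 1.73x → x* = 26.7249.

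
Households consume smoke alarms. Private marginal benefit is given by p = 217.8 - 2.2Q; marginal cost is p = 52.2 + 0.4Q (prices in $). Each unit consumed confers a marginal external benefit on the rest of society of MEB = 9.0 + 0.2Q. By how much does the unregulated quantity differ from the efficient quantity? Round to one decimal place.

Market equilibrium (private): 52.2 + 0.4Q = 217.8 - 2.2Q → Q_m = 63.6923.
Social marginal benefit = demand + MEB = 226.8 - 2.0Q.
Set SMB = MC: 226.8 - 2.0Q = 52.2 + 0.4Q → Q* = 72.7500.
Gap = |63.6923 − 72.7500| = 9.0577.

9.1 units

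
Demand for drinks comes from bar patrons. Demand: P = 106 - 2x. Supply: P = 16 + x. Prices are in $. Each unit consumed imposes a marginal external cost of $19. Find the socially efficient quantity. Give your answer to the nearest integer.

x* = 24

Social marginal benefit = demand − MEC = 87 - 2x.
Set SMB = MC: 87 - 2x = 16 + x → x* = 23.6667.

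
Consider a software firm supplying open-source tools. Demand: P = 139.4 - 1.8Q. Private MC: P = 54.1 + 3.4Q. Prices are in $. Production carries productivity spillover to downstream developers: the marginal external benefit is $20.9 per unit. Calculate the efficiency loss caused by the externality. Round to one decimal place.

Market equilibrium (private): 54.1 + 3.4Q = 139.4 - 1.8Q → Q_m = 16.4038.
Social marginal cost = private MC − MEB = 33.2 + 3.4Q.
Set SMC = demand: 33.2 + 3.4Q = 139.4 - 1.8Q → Q* = 20.4231.
Between Q* and Q_m the wedge demand − SMC runs linearly from 0 to MEB(Q_m), so the loss is a triangle.
DWL = ½ × 4.0193 × 20.9000 = 42.0017.

DWL = $42.0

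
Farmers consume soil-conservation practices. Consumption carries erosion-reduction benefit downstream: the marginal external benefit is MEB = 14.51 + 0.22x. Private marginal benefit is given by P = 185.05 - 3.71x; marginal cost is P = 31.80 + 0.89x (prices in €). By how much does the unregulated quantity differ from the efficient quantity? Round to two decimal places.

4.99 units

Market equilibrium (private): 31.80 + 0.89x = 185.05 - 3.71x → x_m = 33.3152.
Social marginal benefit = demand + MEB = 199.56 - 3.49x.
Set SMB = MC: 199.56 - 3.49x = 31.80 + 0.89x → x* = 38.3014.
Gap = |33.3152 − 38.3014| = 4.9862.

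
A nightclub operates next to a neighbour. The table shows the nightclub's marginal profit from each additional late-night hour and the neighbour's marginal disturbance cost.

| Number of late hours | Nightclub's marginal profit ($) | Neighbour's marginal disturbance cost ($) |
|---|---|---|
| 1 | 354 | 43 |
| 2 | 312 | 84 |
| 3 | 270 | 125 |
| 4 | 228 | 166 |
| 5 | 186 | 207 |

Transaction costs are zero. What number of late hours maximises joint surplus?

Bargaining reaches the level where marginal profit last exceeds marginal disturbance cost.
That holds through level 4 (228 ≥ 166) but not at 5 (186 < 207).

4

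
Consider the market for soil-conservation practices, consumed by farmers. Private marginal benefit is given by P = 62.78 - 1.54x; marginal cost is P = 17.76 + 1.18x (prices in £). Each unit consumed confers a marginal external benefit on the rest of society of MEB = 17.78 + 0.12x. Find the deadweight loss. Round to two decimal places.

Market equilibrium (private): 17.76 + 1.18x = 62.78 - 1.54x → x_m = 16.5515.
Social marginal benefit = demand + MEB = 80.56 - 1.42x.
Set SMB = MC: 80.56 - 1.42x = 17.76 + 1.18x → x* = 24.1538.
Between x* and x_m the wedge SMB − MC runs linearly from 0 to MEB(x_m), so the loss is a triangle.
DWL = ½ × 7.6023 × 19.7662 = 75.1343.

DWL = £75.13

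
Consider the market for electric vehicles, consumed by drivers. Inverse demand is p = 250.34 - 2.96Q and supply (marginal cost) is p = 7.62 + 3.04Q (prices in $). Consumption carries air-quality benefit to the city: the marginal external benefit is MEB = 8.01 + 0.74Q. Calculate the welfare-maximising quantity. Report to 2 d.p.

Q* = 47.67

Social marginal benefit = demand + MEB = 258.35 - 2.22Q.
Set SMB = MC: 258.35 - 2.22Q = 7.62 + 3.04Q → Q* = 47.6673.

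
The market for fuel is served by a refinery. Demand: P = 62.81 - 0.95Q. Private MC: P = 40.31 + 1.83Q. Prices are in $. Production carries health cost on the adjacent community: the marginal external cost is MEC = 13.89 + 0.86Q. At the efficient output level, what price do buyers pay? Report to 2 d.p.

Social marginal cost = private MC + MEC = 54.20 + 2.69Q.
Set SMC = demand: 54.20 + 2.69Q = 62.81 - 0.95Q → Q* = 2.3654.
Consumer price on the demand curve at Q*: 62.81 − 0.95×2.3654 = 60.5629.

P = $60.56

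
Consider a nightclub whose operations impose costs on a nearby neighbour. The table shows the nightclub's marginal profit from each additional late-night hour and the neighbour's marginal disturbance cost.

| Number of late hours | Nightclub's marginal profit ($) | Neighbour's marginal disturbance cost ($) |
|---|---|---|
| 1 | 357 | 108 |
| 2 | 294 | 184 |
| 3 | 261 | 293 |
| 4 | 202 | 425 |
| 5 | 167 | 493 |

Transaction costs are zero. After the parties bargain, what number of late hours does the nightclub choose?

2

Bargaining reaches the level where marginal profit last exceeds marginal disturbance cost.
That holds through level 2 (294 ≥ 184) but not at 3 (261 < 293).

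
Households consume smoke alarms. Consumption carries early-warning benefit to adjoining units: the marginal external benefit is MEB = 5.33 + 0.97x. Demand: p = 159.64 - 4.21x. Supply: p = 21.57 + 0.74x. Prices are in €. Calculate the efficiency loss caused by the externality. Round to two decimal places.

DWL = €131.77

Market equilibrium (private): 21.57 + 0.74x = 159.64 - 4.21x → x_m = 27.8929.
Social marginal benefit = demand + MEB = 164.97 - 3.24x.
Set SMB = MC: 164.97 - 3.24x = 21.57 + 0.74x → x* = 36.0302.
The welfare-loss triangle has base |x_m − x*| and height MEB(x_m) (the vertical gap between SMB and MC is zero at x* and MEB at x_m).
DWL = ½ × 8.1373 × 32.3861 = 131.7677.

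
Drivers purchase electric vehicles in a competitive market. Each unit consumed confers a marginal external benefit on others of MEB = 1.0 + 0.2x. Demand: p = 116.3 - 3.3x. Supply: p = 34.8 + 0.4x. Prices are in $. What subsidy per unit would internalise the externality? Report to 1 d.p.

Social marginal benefit = demand + MEB = 117.3 - 3.1x.
Set SMB = MC: 117.3 - 3.1x = 34.8 + 0.4x → x* = 23.5714.
The Pigouvian subsidy equals MEB at x*: 1.0 + 0.2×23.5714 = 5.7143.

subsidy = $5.7 per unit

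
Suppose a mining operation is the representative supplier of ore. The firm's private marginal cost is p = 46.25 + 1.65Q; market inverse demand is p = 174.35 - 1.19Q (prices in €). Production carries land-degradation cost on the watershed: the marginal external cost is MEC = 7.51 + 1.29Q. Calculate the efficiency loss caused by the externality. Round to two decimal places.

Market equilibrium (private): 46.25 + 1.65Q = 174.35 - 1.19Q → Q_m = 45.1056.
Social marginal cost = private MC + MEC = 53.76 + 2.94Q.
Set SMC = demand: 53.76 + 2.94Q = 174.35 - 1.19Q → Q* = 29.1985.
The loss is the area between SMC and demand from Q* to Q_m; with linear curves that's a triangle of height MEC(Q_m).
DWL = ½ × 15.9071 × 65.6963 = 522.5188.

DWL = €522.52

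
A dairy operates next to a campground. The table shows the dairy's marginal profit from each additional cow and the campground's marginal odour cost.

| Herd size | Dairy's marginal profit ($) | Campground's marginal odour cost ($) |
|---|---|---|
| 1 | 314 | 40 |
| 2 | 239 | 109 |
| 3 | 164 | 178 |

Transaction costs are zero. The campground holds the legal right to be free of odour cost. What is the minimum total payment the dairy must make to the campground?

Efficient level: marginal profit ≥ marginal odour cost through level 2, so k* = 2.
With the campground holding the right, the dairy must at least compensate total damage at k*: 40 + 109 = 149.

$149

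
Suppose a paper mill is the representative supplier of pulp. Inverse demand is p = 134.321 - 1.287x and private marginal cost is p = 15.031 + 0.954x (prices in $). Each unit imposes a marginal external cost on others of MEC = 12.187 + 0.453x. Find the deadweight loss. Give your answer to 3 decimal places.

Market equilibrium (private): 15.031 + 0.954x = 134.321 - 1.287x → x_m = 53.2307.
Social marginal cost = private MC + MEC = 27.218 + 1.407x.
Set SMC = demand: 27.218 + 1.407x = 134.321 - 1.287x → x* = 39.7561.
The welfare-loss triangle has base |x_m − x*| and height MEC(x_m) (the vertical gap between SMC and demand is zero at x* and MEC at x_m).
DWL = ½ × 13.4746 × 36.3005 = 244.5674.

DWL = $244.567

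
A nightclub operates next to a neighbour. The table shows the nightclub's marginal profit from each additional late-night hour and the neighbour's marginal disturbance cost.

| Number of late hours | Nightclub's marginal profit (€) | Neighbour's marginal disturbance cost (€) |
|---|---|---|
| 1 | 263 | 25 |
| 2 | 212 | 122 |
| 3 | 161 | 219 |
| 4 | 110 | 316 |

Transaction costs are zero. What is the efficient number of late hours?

Bargaining reaches the level where marginal profit last exceeds marginal disturbance cost.
That holds through level 2 (212 ≥ 122) but not at 3 (161 < 219).

2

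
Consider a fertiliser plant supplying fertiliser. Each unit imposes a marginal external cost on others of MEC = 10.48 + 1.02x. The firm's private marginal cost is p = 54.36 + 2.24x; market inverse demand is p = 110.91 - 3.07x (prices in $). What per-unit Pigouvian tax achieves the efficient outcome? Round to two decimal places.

Social marginal cost = private MC + MEC = 64.84 + 3.26x.
Set SMC = demand: 64.84 + 3.26x = 110.91 - 3.07x → x* = 7.2780.
The Pigouvian tax equals MEC at x*: 10.48 + 1.02×7.2780 = 17.9036.

tax = $17.90 per unit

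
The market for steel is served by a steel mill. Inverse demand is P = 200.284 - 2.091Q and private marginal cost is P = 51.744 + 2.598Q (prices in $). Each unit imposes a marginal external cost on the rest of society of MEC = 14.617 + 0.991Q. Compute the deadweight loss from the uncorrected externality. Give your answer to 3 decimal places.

DWL = $186.351

Market equilibrium (private): 51.744 + 2.598Q = 200.284 - 2.091Q → Q_m = 31.6784.
Social marginal cost = private MC + MEC = 66.361 + 3.589Q.
Set SMC = demand: 66.361 + 3.589Q = 200.284 - 2.091Q → Q* = 23.5780.
Height of the DWL triangle at Q_m is SMC(Q_m) − demand(Q_m) = MEC(Q_m) = 46.0103.
DWL = ½ × 8.1004 × 46.0103 = 186.3509.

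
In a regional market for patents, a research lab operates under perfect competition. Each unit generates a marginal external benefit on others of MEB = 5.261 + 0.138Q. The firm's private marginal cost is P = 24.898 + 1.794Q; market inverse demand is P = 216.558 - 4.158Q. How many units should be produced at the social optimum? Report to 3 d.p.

Q* = 33.870

Social marginal cost = private MC − MEB = 19.637 + 1.656Q.
Set SMC = demand: 19.637 + 1.656Q = 216.558 - 4.158Q → Q* = 33.8701.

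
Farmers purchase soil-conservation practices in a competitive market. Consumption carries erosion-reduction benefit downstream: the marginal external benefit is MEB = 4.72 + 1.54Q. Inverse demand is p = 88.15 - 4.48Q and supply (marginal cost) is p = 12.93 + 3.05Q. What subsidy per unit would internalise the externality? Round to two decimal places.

Social marginal benefit = demand + MEB = 92.87 - 2.94Q.
Set SMB = MC: 92.87 - 2.94Q = 12.93 + 3.05Q → Q* = 13.3456.
The Pigouvian subsidy equals MEB at Q*: 4.72 + 1.54×13.3456 = 25.2722.

subsidy = 25.27 per unit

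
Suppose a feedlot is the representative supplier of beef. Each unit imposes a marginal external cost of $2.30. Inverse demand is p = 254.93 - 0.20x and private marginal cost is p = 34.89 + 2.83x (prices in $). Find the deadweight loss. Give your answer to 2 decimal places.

DWL = $0.87

Market equilibrium (private): 34.89 + 2.83x = 254.93 - 0.20x → x_m = 72.6205.
Social marginal cost = private MC + MEC = 37.19 + 2.83x.
Set SMC = demand: 37.19 + 2.83x = 254.93 - 0.20x → x* = 71.8614.
Between x* and x_m the wedge SMC − demand runs linearly from 0 to MEC(x_m), so the loss is a triangle.
DWL = ½ × 0.7591 × 2.3000 = 0.8730.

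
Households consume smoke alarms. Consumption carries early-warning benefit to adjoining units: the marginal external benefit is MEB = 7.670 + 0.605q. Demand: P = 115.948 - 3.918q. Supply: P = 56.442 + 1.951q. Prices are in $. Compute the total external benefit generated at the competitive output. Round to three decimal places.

$108.863

Market equilibrium (private): 56.442 + 1.951q = 115.948 - 3.918q → q_m = 10.1390.
Total external benefit = ∫₀^{q_m} (7.670 + 0.605q) dq = 7.670×10.1390 + ½×0.605×10.1390² = 108.8629.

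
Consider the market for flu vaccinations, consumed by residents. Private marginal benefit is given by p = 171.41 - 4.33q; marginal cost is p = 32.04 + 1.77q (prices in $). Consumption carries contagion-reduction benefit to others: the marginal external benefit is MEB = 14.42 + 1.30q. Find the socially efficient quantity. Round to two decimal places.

Social marginal benefit = demand + MEB = 185.83 - 3.03q.
Set SMB = MC: 185.83 - 3.03q = 32.04 + 1.77q → q* = 32.0396.

q* = 32.04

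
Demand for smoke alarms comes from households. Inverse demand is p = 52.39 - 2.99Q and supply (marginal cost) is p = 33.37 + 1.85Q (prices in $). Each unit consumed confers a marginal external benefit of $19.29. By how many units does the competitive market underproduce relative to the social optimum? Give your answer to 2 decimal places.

3.99 units

Market equilibrium (private): 33.37 + 1.85Q = 52.39 - 2.99Q → Q_m = 3.9298.
Social marginal benefit = demand + MEB = 71.68 - 2.99Q.
Set SMB = MC: 71.68 - 2.99Q = 33.37 + 1.85Q → Q* = 7.9153.
Gap = |3.9298 − 7.9153| = 3.9855.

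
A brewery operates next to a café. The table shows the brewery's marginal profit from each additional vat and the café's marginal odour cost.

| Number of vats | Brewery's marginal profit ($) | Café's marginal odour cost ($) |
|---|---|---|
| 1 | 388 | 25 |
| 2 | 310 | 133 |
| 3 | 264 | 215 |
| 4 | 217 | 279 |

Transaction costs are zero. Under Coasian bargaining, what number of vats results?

Bargaining reaches the level where marginal profit last exceeds marginal odour cost.
That holds through level 3 (264 ≥ 215) but not at 4 (217 < 279).

3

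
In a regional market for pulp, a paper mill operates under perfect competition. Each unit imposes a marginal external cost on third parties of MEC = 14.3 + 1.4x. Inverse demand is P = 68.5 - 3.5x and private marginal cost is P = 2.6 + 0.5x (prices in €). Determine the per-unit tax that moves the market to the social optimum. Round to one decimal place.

tax = €27.7 per unit

Social marginal cost = private MC + MEC = 16.9 + 1.9x.
Set SMC = demand: 16.9 + 1.9x = 68.5 - 3.5x → x* = 9.5556.
The Pigouvian tax equals MEC at x*: 14.3 + 1.4×9.5556 = 27.6778.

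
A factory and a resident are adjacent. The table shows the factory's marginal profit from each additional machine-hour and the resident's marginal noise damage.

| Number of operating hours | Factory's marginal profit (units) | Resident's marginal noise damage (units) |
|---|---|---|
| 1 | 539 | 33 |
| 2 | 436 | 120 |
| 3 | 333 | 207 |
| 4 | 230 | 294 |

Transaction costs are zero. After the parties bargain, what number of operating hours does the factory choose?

Bargaining reaches the level where marginal profit last exceeds marginal noise damage.
That holds through level 3 (333 ≥ 207) but not at 4 (230 < 294).

3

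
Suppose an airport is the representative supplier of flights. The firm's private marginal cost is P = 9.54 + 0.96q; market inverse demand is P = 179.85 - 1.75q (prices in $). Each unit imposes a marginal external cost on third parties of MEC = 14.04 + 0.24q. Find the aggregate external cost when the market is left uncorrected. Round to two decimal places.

$1356.28

Market equilibrium (private): 9.54 + 0.96q = 179.85 - 1.75q → q_m = 62.8450.
Total external cost = ∫₀^{q_m} (14.04 + 0.24q) dq = 14.04×62.8450 + ½×0.24×62.8450² = 1356.2831.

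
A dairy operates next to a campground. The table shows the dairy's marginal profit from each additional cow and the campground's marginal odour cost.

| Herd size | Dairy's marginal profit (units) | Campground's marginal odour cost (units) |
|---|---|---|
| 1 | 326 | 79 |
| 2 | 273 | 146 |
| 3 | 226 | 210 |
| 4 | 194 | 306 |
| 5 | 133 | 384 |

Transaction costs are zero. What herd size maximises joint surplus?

Bargaining reaches the level where marginal profit last exceeds marginal odour cost.
That holds through level 3 (226 ≥ 210) but not at 4 (194 < 306).

3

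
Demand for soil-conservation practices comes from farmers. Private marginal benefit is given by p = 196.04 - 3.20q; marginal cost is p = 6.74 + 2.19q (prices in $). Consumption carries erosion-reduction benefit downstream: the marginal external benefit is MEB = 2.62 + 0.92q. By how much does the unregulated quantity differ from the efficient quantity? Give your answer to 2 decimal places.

7.81 units

Market equilibrium (private): 6.74 + 2.19q = 196.04 - 3.20q → q_m = 35.1206.
Social marginal benefit = demand + MEB = 198.66 - 2.28q.
Set SMB = MC: 198.66 - 2.28q = 6.74 + 2.19q → q* = 42.9351.
Gap = |35.1206 − 42.9351| = 7.8145.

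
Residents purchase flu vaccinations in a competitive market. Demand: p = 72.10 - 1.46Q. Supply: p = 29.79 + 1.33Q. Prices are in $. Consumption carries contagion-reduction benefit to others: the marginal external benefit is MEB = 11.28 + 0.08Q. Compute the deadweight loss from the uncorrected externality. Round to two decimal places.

Market equilibrium (private): 29.79 + 1.33Q = 72.10 - 1.46Q → Q_m = 15.1649.
Social marginal benefit = demand + MEB = 83.38 - 1.38Q.
Set SMB = MC: 83.38 - 1.38Q = 29.79 + 1.33Q → Q* = 19.7749.
The loss is the area between SMB and MC from Q* to Q_m; with linear curves that's a triangle of height MEB(Q_m).
DWL = ½ × 4.6100 × 12.4932 = 28.7968.

DWL = $28.80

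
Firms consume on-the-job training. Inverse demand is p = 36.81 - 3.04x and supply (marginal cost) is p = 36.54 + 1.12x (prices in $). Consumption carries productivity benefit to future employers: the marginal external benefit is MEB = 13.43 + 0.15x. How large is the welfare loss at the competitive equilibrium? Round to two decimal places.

DWL = $22.52

Market equilibrium (private): 36.54 + 1.12x = 36.81 - 3.04x → x_m = 0.0649.
Social marginal benefit = demand + MEB = 50.24 - 2.89x.
Set SMB = MC: 50.24 - 2.89x = 36.54 + 1.12x → x* = 3.4165.
Between x* and x_m the wedge SMB − MC runs linearly from 0 to MEB(x_m), so the loss is a triangle.
DWL = ½ × 3.3516 × 13.4397 = 22.5222.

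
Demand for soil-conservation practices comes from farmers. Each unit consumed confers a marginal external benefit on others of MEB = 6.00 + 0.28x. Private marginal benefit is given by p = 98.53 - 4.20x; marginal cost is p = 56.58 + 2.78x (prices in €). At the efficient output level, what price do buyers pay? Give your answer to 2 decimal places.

Social marginal benefit = demand + MEB = 104.53 - 3.92x.
Set SMB = MC: 104.53 - 3.92x = 56.58 + 2.78x → x* = 7.1567.
Consumer price on the demand curve at x*: 98.53 − 4.20×7.1567 = 68.4719.

P = €68.47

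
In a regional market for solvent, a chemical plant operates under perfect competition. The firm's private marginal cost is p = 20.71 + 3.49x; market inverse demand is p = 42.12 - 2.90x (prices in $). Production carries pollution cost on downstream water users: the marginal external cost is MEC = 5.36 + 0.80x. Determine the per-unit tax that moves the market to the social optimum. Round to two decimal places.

tax = $7.15 per unit

Social marginal cost = private MC + MEC = 26.07 + 4.29x.
Set SMC = demand: 26.07 + 4.29x = 42.12 - 2.90x → x* = 2.2323.
The Pigouvian tax equals MEC at x*: 5.36 + 0.80×2.2323 = 7.1458.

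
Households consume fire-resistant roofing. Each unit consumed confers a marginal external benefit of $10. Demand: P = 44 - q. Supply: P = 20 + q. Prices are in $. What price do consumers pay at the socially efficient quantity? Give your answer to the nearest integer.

Social marginal benefit = demand + MEB = 54 - q.
Set SMB = MC: 54 - q = 20 + q → q* = 17.0000.
Consumer price on the demand curve at q*: 44 − 1×17.0000 = 27.0000.

P = $27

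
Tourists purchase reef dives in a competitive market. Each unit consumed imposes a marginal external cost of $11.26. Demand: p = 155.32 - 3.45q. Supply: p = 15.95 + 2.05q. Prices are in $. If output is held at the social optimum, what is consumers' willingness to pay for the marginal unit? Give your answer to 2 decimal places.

Social marginal benefit = demand − MEC = 144.06 - 3.45q.
Set SMB = MC: 144.06 - 3.45q = 15.95 + 2.05q → q* = 23.2927.
Consumer price on the demand curve at q*: 155.32 − 3.45×23.2927 = 74.9602.

P = $74.96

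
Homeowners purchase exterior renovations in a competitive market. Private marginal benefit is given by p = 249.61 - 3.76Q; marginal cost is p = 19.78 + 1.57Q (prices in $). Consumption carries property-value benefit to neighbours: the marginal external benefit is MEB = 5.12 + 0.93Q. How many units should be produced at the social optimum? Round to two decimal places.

Social marginal benefit = demand + MEB = 254.73 - 2.83Q.
Set SMB = MC: 254.73 - 2.83Q = 19.78 + 1.57Q → Q* = 53.3977.

Q* = 53.40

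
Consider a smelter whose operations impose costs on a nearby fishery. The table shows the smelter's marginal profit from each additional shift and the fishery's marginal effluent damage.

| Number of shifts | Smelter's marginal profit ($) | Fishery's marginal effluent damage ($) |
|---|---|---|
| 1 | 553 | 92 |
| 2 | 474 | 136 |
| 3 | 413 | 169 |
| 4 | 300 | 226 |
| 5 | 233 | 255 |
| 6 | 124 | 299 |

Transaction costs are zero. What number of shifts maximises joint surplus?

Bargaining reaches the level where marginal profit last exceeds marginal effluent damage.
That holds through level 4 (300 ≥ 226) but not at 5 (233 < 255).

4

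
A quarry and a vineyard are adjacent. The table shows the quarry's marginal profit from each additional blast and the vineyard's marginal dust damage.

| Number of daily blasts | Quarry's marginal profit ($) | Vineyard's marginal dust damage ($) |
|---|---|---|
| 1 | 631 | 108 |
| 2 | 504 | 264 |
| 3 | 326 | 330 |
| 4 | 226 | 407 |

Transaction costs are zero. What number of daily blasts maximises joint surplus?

2

Bargaining reaches the level where marginal profit last exceeds marginal dust damage.
That holds through level 2 (504 ≥ 264) but not at 3 (326 < 330).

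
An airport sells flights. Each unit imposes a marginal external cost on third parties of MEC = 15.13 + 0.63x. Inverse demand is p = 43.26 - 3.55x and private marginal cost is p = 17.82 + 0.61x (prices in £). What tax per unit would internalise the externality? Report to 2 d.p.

Social marginal cost = private MC + MEC = 32.95 + 1.24x.
Set SMC = demand: 32.95 + 1.24x = 43.26 - 3.55x → x* = 2.1524.
The Pigouvian tax equals MEC at x*: 15.13 + 0.63×2.1524 = 16.4860.

tax = £16.49 per unit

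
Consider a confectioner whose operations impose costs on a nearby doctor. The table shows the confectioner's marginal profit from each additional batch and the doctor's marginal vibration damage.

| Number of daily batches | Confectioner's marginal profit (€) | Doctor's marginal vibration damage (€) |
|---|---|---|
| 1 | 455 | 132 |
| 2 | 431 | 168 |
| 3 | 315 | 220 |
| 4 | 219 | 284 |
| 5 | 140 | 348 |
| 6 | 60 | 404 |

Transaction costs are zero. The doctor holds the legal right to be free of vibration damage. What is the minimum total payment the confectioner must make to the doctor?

€520

Efficient level: marginal profit ≥ marginal vibration damage through level 3, so k* = 3.
With the doctor holding the right, the confectioner must at least compensate total damage at k*: 132 + 168 + 220 = 520.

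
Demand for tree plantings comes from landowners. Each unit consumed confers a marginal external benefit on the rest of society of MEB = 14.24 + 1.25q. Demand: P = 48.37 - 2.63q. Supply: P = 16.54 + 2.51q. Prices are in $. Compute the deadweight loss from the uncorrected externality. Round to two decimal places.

Market equilibrium (private): 16.54 + 2.51q = 48.37 - 2.63q → q_m = 6.1926.
Social marginal benefit = demand + MEB = 62.61 - 1.38q.
Set SMB = MC: 62.61 - 1.38q = 16.54 + 2.51q → q* = 11.8432.
Between q* and q_m the wedge SMB − MC runs linearly from 0 to MEB(q_m), so the loss is a triangle.
DWL = ½ × 5.6506 × 21.9808 = 62.1024.

DWL = $62.10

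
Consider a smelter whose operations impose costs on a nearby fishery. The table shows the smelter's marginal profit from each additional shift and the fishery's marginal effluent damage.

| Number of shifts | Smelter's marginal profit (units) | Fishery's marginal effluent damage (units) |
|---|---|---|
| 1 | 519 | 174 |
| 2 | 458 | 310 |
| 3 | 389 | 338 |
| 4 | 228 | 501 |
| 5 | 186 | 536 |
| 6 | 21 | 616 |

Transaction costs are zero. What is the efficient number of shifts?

3

Bargaining reaches the level where marginal profit last exceeds marginal effluent damage.
That holds through level 3 (389 ≥ 338) but not at 4 (228 < 501).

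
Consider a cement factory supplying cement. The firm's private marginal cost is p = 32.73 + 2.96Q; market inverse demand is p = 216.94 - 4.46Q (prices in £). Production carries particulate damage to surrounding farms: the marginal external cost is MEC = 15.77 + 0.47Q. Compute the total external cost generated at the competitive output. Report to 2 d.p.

Market equilibrium (private): 32.73 + 2.96Q = 216.94 - 4.46Q → Q_m = 24.8261.
Total external cost = ∫₀^{Q_m} (15.77 + 0.47Q) dQ = 15.77×24.8261 + ½×0.47×24.8261² = 536.3464.

£536.35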